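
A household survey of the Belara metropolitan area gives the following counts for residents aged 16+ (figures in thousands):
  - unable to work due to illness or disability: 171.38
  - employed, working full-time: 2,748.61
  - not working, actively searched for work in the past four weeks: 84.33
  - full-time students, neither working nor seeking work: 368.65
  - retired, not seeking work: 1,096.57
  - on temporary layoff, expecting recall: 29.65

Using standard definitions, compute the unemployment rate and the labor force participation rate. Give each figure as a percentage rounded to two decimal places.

Employed = 2,748.61 thousand.
Unemployed = 84.33 + 29.65 = 113.98 thousand (jobless and actively searching, or on temporary layoff).
Labor force = 2,748.61 + 113.98 = 2,862.59 thousand.
Not in labor force = 171.38 + 368.65 + 1,096.57 = 1,636.60 thousand (those not working and not actively searching are outside the labor force).
Civilian working-age population = 2,862.59 + 1,636.60 = 4,499.19 thousand.
Unemployment rate = 113.98 / 2,862.59 = 3.98%.
Labor force participation rate = 2,862.59 / 4,499.19 = 63.62%.

Unemployment rate ≈ 3.98%; labor force participation rate ≈ 63.62%.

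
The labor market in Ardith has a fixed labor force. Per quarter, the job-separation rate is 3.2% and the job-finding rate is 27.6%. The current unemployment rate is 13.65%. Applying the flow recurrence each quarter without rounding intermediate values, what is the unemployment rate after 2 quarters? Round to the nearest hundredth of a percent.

With a fixed labor force, u_{t+1} = u_t + s·(1−u_t) − f·u_t = u_t·(1−s−f) + s.
Here 1−s−f = 0.692 and s = 0.032.
u_1 = 0.136500 × 0.692 + 0.032 = 0.126458.
u_2 = 0.126458 × 0.692 + 0.032 = 0.119509.

Unemployment rate after two quarters ≈ 11.95%.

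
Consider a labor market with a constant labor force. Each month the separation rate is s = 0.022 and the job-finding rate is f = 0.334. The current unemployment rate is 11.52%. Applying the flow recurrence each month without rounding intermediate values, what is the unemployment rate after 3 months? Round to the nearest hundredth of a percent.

With a fixed labor force, u_{t+1} = u_t + s·(1−u_t) − f·u_t = u_t·(1−s−f) + s.
Here 1−s−f = 0.644 and s = 0.022.
u_1 = 0.115200 × 0.644 + 0.022 = 0.096189.
u_2 = 0.096189 × 0.644 + 0.022 = 0.083946.
u_3 = 0.083946 × 0.644 + 0.022 = 0.076061.

Unemployment rate after three months ≈ 7.61%.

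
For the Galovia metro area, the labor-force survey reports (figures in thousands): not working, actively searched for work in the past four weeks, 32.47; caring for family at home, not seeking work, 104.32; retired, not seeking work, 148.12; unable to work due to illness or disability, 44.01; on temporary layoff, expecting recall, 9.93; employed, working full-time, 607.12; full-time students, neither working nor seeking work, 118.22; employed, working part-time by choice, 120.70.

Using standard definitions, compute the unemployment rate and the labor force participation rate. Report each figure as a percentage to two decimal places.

Unemployment rate ≈ 5.50%; labor force participation rate ≈ 65.00%.

Employed = 607.12 + 120.70 = 727.82 thousand.
Unemployed = 32.47 + 9.93 = 42.40 thousand (jobless and actively searching, or on temporary layoff).
Labor force = 727.82 + 42.40 = 770.22 thousand.
Not in labor force = 104.32 + 148.12 + 44.01 + 118.22 = 414.67 thousand (those not working and not actively searching are outside the labor force).
Civilian working-age population = 770.22 + 414.67 = 1,184.89 thousand.
Unemployment rate = 42.40 / 770.22 = 5.50%.
Labor force participation rate = 770.22 / 1,184.89 = 65.00%.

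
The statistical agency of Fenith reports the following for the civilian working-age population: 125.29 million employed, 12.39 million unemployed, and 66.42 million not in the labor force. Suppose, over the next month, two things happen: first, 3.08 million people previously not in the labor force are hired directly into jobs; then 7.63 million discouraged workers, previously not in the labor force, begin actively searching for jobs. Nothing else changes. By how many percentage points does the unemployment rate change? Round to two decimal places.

Initially, labor force = 125.29 + 12.39 = 137.68 million, so u = 12.39/137.68 = 9.00%.
After the first change, employed and labor force both rise by 3.08; unemployed unchanged → E = 128.37, U = 12.39, labor force = 140.76 million.
After the second change, unemployed and labor force both rise by 7.63 → E = 128.37, U = 20.02, labor force = 148.39 million.
New unemployment rate = 20.02 / 148.39 = 13.49%.
Change = 13.49% − 9.00% = +4.49 percentage points.

The unemployment rate changes by +4.49 percentage points.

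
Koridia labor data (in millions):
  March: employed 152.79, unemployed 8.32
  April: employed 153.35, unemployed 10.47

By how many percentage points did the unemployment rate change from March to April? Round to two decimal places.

March: labor force = 152.79 + 8.32 = 161.11; u = 8.32/161.11 = 5.16%.
April: labor force = 153.35 + 10.47 = 163.82; u = 10.47/163.82 = 6.39%.
Change = 6.39% − 5.16% = +1.23 pp.

The unemployment rate changed by +1.23 percentage points.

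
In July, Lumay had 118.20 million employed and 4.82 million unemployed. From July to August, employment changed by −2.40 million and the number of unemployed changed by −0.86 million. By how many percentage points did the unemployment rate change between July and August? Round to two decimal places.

The unemployment rate changed by −0.61 percentage points.

July: labor force = 118.20 + 4.82 = 123.02; u = 4.82/123.02 = 3.92%.
August: labor force = 115.80 + 3.96 = 119.76; u = 3.96/119.76 = 3.31%.
Change = 3.31% − 3.92% = −0.61 pp.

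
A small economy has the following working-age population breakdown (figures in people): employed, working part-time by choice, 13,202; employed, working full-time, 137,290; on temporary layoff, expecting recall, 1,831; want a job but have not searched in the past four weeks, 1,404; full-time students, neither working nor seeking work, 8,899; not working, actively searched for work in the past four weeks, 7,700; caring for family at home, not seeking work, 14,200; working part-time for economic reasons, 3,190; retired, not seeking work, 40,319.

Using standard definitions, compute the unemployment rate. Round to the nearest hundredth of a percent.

Unemployment rate ≈ 5.84%.

Employed = 13,202 + 137,290 + 3,190 = 153,682 (anyone who worked, including part-time for economic reasons, counts as employed).
Unemployed = 1,831 + 7,700 = 9,531 (jobless and actively searching, or on temporary layoff).
Labor force = 153,682 + 9,531 = 163,213.
Unemployment rate = 9,531 / 163,213 = 5.84%.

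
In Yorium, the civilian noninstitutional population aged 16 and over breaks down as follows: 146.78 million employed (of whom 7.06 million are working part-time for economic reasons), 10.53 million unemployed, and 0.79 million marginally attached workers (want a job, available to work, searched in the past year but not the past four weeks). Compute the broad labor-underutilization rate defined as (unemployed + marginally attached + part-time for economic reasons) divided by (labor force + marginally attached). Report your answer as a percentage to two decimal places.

Labor force = 146.78 + 10.53 = 157.31 million.
Numerator = 10.53 + 0.79 + 7.06 = 18.38 million.
Denominator = 157.31 + 0.79 = 158.10 million.
Broad rate = 18.38 / 158.10 = 11.63%.

Broad underutilization rate ≈ 11.63%.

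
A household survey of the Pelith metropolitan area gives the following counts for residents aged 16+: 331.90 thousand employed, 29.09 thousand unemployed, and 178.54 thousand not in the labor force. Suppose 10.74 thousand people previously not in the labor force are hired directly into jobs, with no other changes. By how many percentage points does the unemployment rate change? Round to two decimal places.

Initially, labor force = 331.90 + 29.09 = 360.99 thousand, so u = 29.09/360.99 = 8.06%.
After the change, employed and labor force both rise by 10.74; unemployed unchanged → E = 342.64, U = 29.09, labor force = 371.73 thousand.
New unemployment rate = 29.09 / 371.73 = 7.83%.
Change = 7.83% − 8.06% = −0.23 percentage points.

The unemployment rate changes by −0.23 percentage points.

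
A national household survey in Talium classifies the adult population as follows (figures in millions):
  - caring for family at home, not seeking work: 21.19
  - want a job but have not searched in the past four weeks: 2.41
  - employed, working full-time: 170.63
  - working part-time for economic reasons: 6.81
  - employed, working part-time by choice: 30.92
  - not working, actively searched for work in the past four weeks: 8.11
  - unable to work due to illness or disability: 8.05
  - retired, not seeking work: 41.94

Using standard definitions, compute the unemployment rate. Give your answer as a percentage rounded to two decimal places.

Unemployment rate ≈ 3.75%.

Employed = 170.63 + 6.81 + 30.92 = 208.36 million (anyone who worked, including part-time for economic reasons, counts as employed).
Unemployed = 8.11 million.
Labor force = 208.36 + 8.11 = 216.47 million.
Unemployment rate = 8.11 / 216.47 = 3.75%.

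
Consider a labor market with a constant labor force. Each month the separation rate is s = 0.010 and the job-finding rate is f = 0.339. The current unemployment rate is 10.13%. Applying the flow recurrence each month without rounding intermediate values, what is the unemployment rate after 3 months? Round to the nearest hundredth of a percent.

Unemployment rate after three months ≈ 4.87%.

With a fixed labor force, u_{t+1} = u_t + s·(1−u_t) − f·u_t = u_t·(1−s−f) + s.
Here 1−s−f = 0.651 and s = 0.010.
u_1 = 0.101300 × 0.651 + 0.010 = 0.075946.
u_2 = 0.075946 × 0.651 + 0.010 = 0.059441.
u_3 = 0.059441 × 0.651 + 0.010 = 0.048696.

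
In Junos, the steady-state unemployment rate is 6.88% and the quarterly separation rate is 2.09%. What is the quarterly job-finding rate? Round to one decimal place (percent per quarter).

From u* = s/(s+f): f = s·(1−u)/u.
f = 2.09 × (1 − 0.0688) / 0.0688 = 1.9462 / 0.0688 ≈ 28.3% per quarter.

Job-finding rate ≈ 28.3% per quarter.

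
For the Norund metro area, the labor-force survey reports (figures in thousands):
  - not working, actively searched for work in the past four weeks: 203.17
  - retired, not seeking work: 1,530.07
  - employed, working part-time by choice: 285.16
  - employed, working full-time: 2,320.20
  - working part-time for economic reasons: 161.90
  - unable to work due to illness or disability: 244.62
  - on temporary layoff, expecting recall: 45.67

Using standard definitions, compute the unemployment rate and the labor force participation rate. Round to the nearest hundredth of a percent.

Unemployment rate ≈ 8.25%; labor force participation rate ≈ 62.96%.

Employed = 285.16 + 2,320.20 + 161.90 = 2,767.26 thousand (anyone who worked, including part-time for economic reasons, counts as employed).
Unemployed = 203.17 + 45.67 = 248.84 thousand (jobless and actively searching, or on temporary layoff).
Labor force = 2,767.26 + 248.84 = 3,016.10 thousand.
Not in labor force = 1,530.07 + 244.62 = 1,774.69 thousand (those not working and not actively searching are outside the labor force).
Civilian working-age population = 3,016.10 + 1,774.69 = 4,790.79 thousand.
Unemployment rate = 248.84 / 3,016.10 = 8.25%.
Labor force participation rate = 3,016.10 / 4,790.79 = 62.96%.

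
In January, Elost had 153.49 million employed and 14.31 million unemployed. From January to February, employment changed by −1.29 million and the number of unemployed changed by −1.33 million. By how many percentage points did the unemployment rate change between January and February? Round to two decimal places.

January: labor force = 153.49 + 14.31 = 167.80; u = 14.31/167.80 = 8.53%.
February: labor force = 152.20 + 12.98 = 165.18; u = 12.98/165.18 = 7.86%.
Change = 7.86% − 8.53% = −0.67 pp.

The unemployment rate changed by −0.67 percentage points.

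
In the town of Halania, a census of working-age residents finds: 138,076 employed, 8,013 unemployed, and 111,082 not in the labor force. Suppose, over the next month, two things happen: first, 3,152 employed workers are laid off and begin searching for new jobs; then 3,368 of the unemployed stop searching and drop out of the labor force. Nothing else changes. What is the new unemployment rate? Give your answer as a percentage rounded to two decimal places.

Initially, labor force = 138,076 + 8,013 = 146,089, so u = 8,013/146,089 = 5.49%.
After the first change, employed falls and unemployed rises by 3,152; labor force unchanged → E = 134,924, U = 11,165, labor force = 146,089.
After the second change, unemployed and labor force both fall by 3,368 → E = 134,924, U = 7,797, labor force = 142,721.
New unemployment rate = 7,797 / 142,721 = 5.46%.

New unemployment rate ≈ 5.46%.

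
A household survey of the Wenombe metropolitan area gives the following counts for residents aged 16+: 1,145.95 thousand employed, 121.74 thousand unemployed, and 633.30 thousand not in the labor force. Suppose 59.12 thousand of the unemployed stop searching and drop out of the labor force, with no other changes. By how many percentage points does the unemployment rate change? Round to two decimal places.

The unemployment rate changes by −4.42 percentage points.

Initially, labor force = 1,145.95 + 121.74 = 1,267.69 thousand, so u = 121.74/1,267.69 = 9.60%.
After the change, unemployed and labor force both fall by 59.12 → E = 1,145.95, U = 62.62, labor force = 1,208.57 thousand.
New unemployment rate = 62.62 / 1,208.57 = 5.18%.
Change = 5.18% − 9.60% = −4.42 percentage points.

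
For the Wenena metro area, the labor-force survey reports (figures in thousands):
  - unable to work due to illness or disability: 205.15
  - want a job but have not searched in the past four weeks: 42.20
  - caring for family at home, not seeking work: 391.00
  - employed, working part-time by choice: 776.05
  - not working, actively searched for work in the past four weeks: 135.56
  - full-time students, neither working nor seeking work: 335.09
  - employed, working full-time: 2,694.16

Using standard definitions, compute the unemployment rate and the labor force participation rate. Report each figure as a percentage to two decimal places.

Employed = 776.05 + 2,694.16 = 3,470.21 thousand.
Unemployed = 135.56 thousand.
Labor force = 3,470.21 + 135.56 = 3,605.77 thousand.
Not in labor force = 205.15 + 42.20 + 391.00 + 335.09 = 973.44 thousand (those not working and not actively searching are outside the labor force — including those who want a job but have given up searching).
Civilian working-age population = 3,605.77 + 973.44 = 4,579.21 thousand.
Unemployment rate = 135.56 / 3,605.77 = 3.76%.
Labor force participation rate = 3,605.77 / 4,579.21 = 78.74%.

Unemployment rate ≈ 3.76%; labor force participation rate ≈ 78.74%.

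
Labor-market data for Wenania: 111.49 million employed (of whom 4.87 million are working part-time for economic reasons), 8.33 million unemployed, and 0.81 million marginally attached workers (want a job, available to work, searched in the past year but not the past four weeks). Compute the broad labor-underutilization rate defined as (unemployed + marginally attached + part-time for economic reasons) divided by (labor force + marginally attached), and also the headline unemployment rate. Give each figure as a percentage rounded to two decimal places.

Broad underutilization rate ≈ 11.61%; headline unemployment rate ≈ 6.95%.

Labor force = 111.49 + 8.33 = 119.82 million.
Numerator = 8.33 + 0.81 + 4.87 = 14.01 million.
Denominator = 119.82 + 0.81 = 120.63 million.
Broad rate = 14.01 / 120.63 = 11.61%.
Headline unemployment rate = 8.33 / 119.82 = 6.95%.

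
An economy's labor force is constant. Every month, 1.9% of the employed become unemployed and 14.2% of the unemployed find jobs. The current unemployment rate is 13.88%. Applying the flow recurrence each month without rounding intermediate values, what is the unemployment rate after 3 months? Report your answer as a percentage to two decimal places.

With a fixed labor force, u_{t+1} = u_t + s·(1−u_t) − f·u_t = u_t·(1−s−f) + s.
Here 1−s−f = 0.839 and s = 0.019.
u_1 = 0.138800 × 0.839 + 0.019 = 0.135453.
u_2 = 0.135453 × 0.839 + 0.019 = 0.132645.
u_3 = 0.132645 × 0.839 + 0.019 = 0.130289.

Unemployment rate after three months ≈ 13.03%.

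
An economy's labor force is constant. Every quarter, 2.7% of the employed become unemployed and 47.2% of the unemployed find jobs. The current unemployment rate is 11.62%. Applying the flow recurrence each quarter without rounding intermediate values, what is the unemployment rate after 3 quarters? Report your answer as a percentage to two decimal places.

With a fixed labor force, u_{t+1} = u_t + s·(1−u_t) − f·u_t = u_t·(1−s−f) + s.
Here 1−s−f = 0.501 and s = 0.027.
u_1 = 0.116200 × 0.501 + 0.027 = 0.085216.
u_2 = 0.085216 × 0.501 + 0.027 = 0.069693.
u_3 = 0.069693 × 0.501 + 0.027 = 0.061916.

Unemployment rate after three quarters ≈ 6.19%.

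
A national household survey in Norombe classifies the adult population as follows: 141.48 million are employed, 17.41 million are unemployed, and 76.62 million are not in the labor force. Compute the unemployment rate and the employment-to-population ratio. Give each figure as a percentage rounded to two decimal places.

Unemployment rate ≈ 10.96%; employment-population ratio ≈ 60.07%.

Labor force = employed + unemployed = 141.48 + 17.41 = 158.89 million.
Working-age population = 158.89 + 76.62 = 235.51 million.
Unemployment rate = 17.41 / 158.89 = 10.96%.
Employment-population ratio = 141.48 / 235.51 = 60.07%.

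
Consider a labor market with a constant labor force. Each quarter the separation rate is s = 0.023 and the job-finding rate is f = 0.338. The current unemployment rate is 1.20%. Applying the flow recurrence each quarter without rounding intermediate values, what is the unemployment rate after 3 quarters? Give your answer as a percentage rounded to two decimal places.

Unemployment rate after three quarters ≈ 5.02%.

With a fixed labor force, u_{t+1} = u_t + s·(1−u_t) − f·u_t = u_t·(1−s−f) + s.
Here 1−s−f = 0.639 and s = 0.023.
u_1 = 0.012000 × 0.639 + 0.023 = 0.030668.
u_2 = 0.030668 × 0.639 + 0.023 = 0.042597.
u_3 = 0.042597 × 0.639 + 0.023 = 0.050219.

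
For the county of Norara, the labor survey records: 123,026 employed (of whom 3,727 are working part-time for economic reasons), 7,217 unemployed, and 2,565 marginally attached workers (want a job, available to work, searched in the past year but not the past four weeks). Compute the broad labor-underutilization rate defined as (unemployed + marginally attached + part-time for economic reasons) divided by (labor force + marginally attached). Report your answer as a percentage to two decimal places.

Labor force = 123,026 + 7,217 = 130,243.
Numerator = 7,217 + 2,565 + 3,727 = 13,509.
Denominator = 130,243 + 2,565 = 132,808.
Broad rate = 13,509 / 132,808 = 10.17%.

Broad underutilization rate ≈ 10.17%.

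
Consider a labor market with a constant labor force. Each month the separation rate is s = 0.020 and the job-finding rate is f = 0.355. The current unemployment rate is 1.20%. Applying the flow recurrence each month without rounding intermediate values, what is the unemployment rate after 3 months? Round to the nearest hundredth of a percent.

With a fixed labor force, u_{t+1} = u_t + s·(1−u_t) − f·u_t = u_t·(1−s−f) + s.
Here 1−s−f = 0.625 and s = 0.020.
u_1 = 0.012000 × 0.625 + 0.020 = 0.027500.
u_2 = 0.027500 × 0.625 + 0.020 = 0.037187.
u_3 = 0.037187 × 0.625 + 0.020 = 0.043242.

Unemployment rate after three months ≈ 4.32%.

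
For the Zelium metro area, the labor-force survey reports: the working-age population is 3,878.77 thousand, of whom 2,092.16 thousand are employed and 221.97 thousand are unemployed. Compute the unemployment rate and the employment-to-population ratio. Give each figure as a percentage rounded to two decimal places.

Labor force = employed + unemployed = 2,092.16 + 221.97 = 2,314.13 thousand.
Unemployment rate = 221.97 / 2,314.13 = 9.59%.
Employment-population ratio = 2,092.16 / 3,878.77 = 53.94%.

Unemployment rate ≈ 9.59%; employment-population ratio ≈ 53.94%.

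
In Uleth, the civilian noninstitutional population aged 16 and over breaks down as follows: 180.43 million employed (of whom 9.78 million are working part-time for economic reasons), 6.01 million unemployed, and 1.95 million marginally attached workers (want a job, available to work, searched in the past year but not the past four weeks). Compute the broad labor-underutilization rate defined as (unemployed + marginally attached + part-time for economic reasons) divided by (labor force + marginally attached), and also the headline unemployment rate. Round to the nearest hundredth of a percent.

Labor force = 180.43 + 6.01 = 186.44 million.
Numerator = 6.01 + 1.95 + 9.78 = 17.74 million.
Denominator = 186.44 + 1.95 = 188.39 million.
Broad rate = 17.74 / 188.39 = 9.42%.
Headline unemployment rate = 6.01 / 186.44 = 3.22%.

Broad underutilization rate ≈ 9.42%; headline unemployment rate ≈ 3.22%.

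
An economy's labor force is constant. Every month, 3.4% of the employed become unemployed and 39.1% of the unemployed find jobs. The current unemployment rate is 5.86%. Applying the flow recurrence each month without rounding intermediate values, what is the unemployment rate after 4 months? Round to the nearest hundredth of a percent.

Unemployment rate after four months ≈ 7.77%.

With a fixed labor force, u_{t+1} = u_t + s·(1−u_t) − f·u_t = u_t·(1−s−f) + s.
Here 1−s−f = 0.575 and s = 0.034.
u_1 = 0.058600 × 0.575 + 0.034 = 0.067695.
u_2 = 0.067695 × 0.575 + 0.034 = 0.072925.
u_3 = 0.072925 × 0.575 + 0.034 = 0.075932.
u_4 = 0.075932 × 0.575 + 0.034 = 0.077661.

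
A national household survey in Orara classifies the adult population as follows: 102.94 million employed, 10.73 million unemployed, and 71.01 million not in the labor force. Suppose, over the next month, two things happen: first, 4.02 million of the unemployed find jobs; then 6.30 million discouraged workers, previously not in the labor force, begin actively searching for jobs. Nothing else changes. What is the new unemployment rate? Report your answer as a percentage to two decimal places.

Initially, labor force = 102.94 + 10.73 = 113.67 million, so u = 10.73/113.67 = 9.44%.
After the first change, unemployed falls and employed rises by 4.02; labor force unchanged → E = 106.96, U = 6.71, labor force = 113.67 million.
After the second change, unemployed and labor force both rise by 6.30 → E = 106.96, U = 13.01, labor force = 119.97 million.
New unemployment rate = 13.01 / 119.97 = 10.84%.

New unemployment rate ≈ 10.84%.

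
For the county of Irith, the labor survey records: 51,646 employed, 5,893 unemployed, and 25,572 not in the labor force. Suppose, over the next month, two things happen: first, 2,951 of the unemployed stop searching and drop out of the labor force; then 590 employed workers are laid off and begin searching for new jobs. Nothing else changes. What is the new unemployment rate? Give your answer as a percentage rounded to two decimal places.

Initially, labor force = 51,646 + 5,893 = 57,539, so u = 5,893/57,539 = 10.24%.
After the first change, unemployed and labor force both fall by 2,951 → E = 51,646, U = 2,942, labor force = 54,588.
After the second change, employed falls and unemployed rises by 590; labor force unchanged → E = 51,056, U = 3,532, labor force = 54,588.
New unemployment rate = 3,532 / 54,588 = 6.47%.

New unemployment rate ≈ 6.47%.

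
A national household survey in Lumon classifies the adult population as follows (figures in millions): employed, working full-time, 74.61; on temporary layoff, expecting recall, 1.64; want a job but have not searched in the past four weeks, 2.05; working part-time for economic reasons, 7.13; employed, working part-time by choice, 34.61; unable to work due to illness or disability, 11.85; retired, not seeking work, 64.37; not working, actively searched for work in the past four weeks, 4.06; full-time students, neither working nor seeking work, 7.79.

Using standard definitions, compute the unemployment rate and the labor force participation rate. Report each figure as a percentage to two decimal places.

Unemployment rate ≈ 4.67%; labor force participation rate ≈ 58.65%.

Employed = 74.61 + 7.13 + 34.61 = 116.35 million (anyone who worked, including part-time for economic reasons, counts as employed).
Unemployed = 1.64 + 4.06 = 5.70 million (jobless and actively searching, or on temporary layoff).
Labor force = 116.35 + 5.70 = 122.05 million.
Not in labor force = 2.05 + 11.85 + 64.37 + 7.79 = 86.06 million (those not working and not actively searching are outside the labor force — including those who want a job but have given up searching).
Civilian working-age population = 122.05 + 86.06 = 208.11 million.
Unemployment rate = 5.70 / 122.05 = 4.67%.
Labor force participation rate = 122.05 / 208.11 = 58.65%.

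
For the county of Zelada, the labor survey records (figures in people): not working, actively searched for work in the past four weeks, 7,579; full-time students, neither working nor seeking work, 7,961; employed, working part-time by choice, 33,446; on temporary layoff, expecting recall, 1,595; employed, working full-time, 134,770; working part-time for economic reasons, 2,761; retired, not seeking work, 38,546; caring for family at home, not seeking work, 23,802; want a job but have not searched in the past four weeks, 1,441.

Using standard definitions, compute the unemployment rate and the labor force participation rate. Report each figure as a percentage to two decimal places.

Employed = 33,446 + 134,770 + 2,761 = 170,977 (anyone who worked, including part-time for economic reasons, counts as employed).
Unemployed = 7,579 + 1,595 = 9,174 (jobless and actively searching, or on temporary layoff).
Labor force = 170,977 + 9,174 = 180,151.
Not in labor force = 7,961 + 38,546 + 23,802 + 1,441 = 71,750 (those not working and not actively searching are outside the labor force — including those who want a job but have given up searching).
Civilian working-age population = 180,151 + 71,750 = 251,901.
Unemployment rate = 9,174 / 180,151 = 5.09%.
Labor force participation rate = 180,151 / 251,901 = 71.52%.

Unemployment rate ≈ 5.09%; labor force participation rate ≈ 71.52%.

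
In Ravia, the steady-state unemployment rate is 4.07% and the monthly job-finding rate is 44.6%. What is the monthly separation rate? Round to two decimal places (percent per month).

Separation rate ≈ 1.89% per month.

From u* = s/(s+f): s = u·f/(1−u).
s = 0.0407 × 44.6 / (1 − 0.0407) = 1.8152 / 0.9593 ≈ 1.89% per month.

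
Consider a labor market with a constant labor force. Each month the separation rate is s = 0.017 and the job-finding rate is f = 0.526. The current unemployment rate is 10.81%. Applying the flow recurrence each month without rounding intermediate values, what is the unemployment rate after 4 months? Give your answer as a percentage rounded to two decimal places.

With a fixed labor force, u_{t+1} = u_t + s·(1−u_t) − f·u_t = u_t·(1−s−f) + s.
Here 1−s−f = 0.457 and s = 0.017.
u_1 = 0.108100 × 0.457 + 0.017 = 0.066402.
u_2 = 0.066402 × 0.457 + 0.017 = 0.047346.
u_3 = 0.047346 × 0.457 + 0.017 = 0.038637.
u_4 = 0.038637 × 0.457 + 0.017 = 0.034657.

Unemployment rate after four months ≈ 3.47%.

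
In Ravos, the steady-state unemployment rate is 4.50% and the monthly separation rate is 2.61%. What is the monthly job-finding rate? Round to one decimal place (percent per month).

Job-finding rate ≈ 55.4% per month.

From u* = s/(s+f): f = s·(1−u)/u.
f = 2.61 × (1 − 0.0450) / 0.0450 = 2.4925 / 0.0450 ≈ 55.4% per month.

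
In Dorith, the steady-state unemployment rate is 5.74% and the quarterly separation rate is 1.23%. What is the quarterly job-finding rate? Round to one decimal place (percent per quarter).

Job-finding rate ≈ 20.2% per quarter.

From u* = s/(s+f): f = s·(1−u)/u.
f = 1.23 × (1 − 0.0574) / 0.0574 = 1.1594 / 0.0574 ≈ 20.2% per quarter.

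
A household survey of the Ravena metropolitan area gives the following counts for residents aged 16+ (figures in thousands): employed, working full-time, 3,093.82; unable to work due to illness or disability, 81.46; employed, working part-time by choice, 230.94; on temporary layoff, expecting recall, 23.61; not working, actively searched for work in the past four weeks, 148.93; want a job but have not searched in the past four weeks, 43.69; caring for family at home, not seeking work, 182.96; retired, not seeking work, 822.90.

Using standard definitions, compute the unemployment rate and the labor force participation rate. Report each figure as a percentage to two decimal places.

Unemployment rate ≈ 4.93%; labor force participation rate ≈ 75.56%.

Employed = 3,093.82 + 230.94 = 3,324.76 thousand.
Unemployed = 23.61 + 148.93 = 172.54 thousand (jobless and actively searching, or on temporary layoff).
Labor force = 3,324.76 + 172.54 = 3,497.30 thousand.
Not in labor force = 81.46 + 43.69 + 182.96 + 822.90 = 1,131.01 thousand (those not working and not actively searching are outside the labor force — including those who want a job but have given up searching).
Civilian working-age population = 3,497.30 + 1,131.01 = 4,628.31 thousand.
Unemployment rate = 172.54 / 3,497.30 = 4.93%.
Labor force participation rate = 3,497.30 / 4,628.31 = 75.56%.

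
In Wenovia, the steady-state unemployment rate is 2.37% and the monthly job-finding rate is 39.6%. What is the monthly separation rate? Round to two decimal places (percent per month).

Separation rate ≈ 0.96% per month.

From u* = s/(s+f): s = u·f/(1−u).
s = 0.0237 × 39.6 / (1 − 0.0237) = 0.9385 / 0.9763 ≈ 0.96% per month.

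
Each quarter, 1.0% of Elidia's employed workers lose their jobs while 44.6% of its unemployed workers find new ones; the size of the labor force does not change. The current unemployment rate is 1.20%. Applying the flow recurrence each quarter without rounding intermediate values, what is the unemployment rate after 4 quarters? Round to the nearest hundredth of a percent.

With a fixed labor force, u_{t+1} = u_t + s·(1−u_t) − f·u_t = u_t·(1−s−f) + s.
Here 1−s−f = 0.544 and s = 0.010.
u_1 = 0.012000 × 0.544 + 0.010 = 0.016528.
u_2 = 0.016528 × 0.544 + 0.010 = 0.018991.
u_3 = 0.018991 × 0.544 + 0.010 = 0.020331.
u_4 = 0.020331 × 0.544 + 0.010 = 0.021060.

Unemployment rate after four quarters ≈ 2.11%.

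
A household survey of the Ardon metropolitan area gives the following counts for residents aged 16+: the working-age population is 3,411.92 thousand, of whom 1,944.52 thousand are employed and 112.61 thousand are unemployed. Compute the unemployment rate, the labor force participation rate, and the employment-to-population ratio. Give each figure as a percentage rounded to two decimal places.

Unemployment rate ≈ 5.47%; labor force participation rate ≈ 60.29%; employment-population ratio ≈ 56.99%.

Labor force = employed + unemployed = 1,944.52 + 112.61 = 2,057.13 thousand.
Unemployment rate = 112.61 / 2,057.13 = 5.47%.
Labor force participation rate = 2,057.13 / 3,411.92 = 60.29%.
Employment-population ratio = 1,944.52 / 3,411.92 = 56.99%.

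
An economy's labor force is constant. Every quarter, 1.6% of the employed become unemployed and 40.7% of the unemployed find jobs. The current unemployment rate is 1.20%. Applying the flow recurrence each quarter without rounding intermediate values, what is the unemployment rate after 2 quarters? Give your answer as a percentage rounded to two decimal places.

Unemployment rate after two quarters ≈ 2.92%.

With a fixed labor force, u_{t+1} = u_t + s·(1−u_t) − f·u_t = u_t·(1−s−f) + s.
Here 1−s−f = 0.577 and s = 0.016.
u_1 = 0.012000 × 0.577 + 0.016 = 0.022924.
u_2 = 0.022924 × 0.577 + 0.016 = 0.029227.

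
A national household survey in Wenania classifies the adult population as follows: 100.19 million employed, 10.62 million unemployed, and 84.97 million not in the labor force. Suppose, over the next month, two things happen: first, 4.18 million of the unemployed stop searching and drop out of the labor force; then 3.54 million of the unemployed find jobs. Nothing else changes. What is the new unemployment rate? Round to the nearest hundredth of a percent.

New unemployment rate ≈ 2.72%.

Initially, labor force = 100.19 + 10.62 = 110.81 million, so u = 10.62/110.81 = 9.58%.
After the first change, unemployed and labor force both fall by 4.18 → E = 100.19, U = 6.44, labor force = 106.63 million.
After the second change, unemployed falls and employed rises by 3.54; labor force unchanged → E = 103.73, U = 2.90, labor force = 106.63 million.
New unemployment rate = 2.90 / 106.63 = 2.72%.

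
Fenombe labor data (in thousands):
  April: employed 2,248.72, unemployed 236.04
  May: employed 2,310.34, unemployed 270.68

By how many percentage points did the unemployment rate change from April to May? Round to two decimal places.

The unemployment rate changed by +0.99 percentage points.

April: labor force = 2,248.72 + 236.04 = 2,484.76; u = 236.04/2,484.76 = 9.50%.
May: labor force = 2,310.34 + 270.68 = 2,581.02; u = 270.68/2,581.02 = 10.49%.
Change = 10.49% − 9.50% = +0.99 pp.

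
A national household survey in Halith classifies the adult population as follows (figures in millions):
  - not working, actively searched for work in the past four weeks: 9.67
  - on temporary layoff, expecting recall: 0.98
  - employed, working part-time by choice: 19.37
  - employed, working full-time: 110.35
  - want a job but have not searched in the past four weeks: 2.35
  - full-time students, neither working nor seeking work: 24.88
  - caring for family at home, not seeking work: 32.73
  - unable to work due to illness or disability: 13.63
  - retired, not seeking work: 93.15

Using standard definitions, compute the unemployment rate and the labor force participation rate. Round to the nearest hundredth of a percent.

Unemployment rate ≈ 7.59%; labor force participation rate ≈ 45.71%.

Employed = 19.37 + 110.35 = 129.72 million.
Unemployed = 9.67 + 0.98 = 10.65 million (jobless and actively searching, or on temporary layoff).
Labor force = 129.72 + 10.65 = 140.37 million.
Not in labor force = 2.35 + 24.88 + 32.73 + 13.63 + 93.15 = 166.74 million (those not working and not actively searching are outside the labor force — including those who want a job but have given up searching).
Civilian working-age population = 140.37 + 166.74 = 307.11 million.
Unemployment rate = 10.65 / 140.37 = 7.59%.
Labor force participation rate = 140.37 / 307.11 = 45.71%.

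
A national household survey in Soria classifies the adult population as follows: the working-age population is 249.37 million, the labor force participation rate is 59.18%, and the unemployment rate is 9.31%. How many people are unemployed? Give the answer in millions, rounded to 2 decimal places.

Labor force = 0.5918 × 249.37 = 147.58 million.
Unemployed = 0.0931 × 147.58 ≈ 13.74 million.

About 13.74 million are unemployed.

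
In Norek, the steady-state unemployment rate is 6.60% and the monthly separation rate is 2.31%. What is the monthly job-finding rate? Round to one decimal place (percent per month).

Job-finding rate ≈ 32.7% per month.

From u* = s/(s+f): f = s·(1−u)/u.
f = 2.31 × (1 − 0.0660) / 0.0660 = 2.1575 / 0.0660 ≈ 32.7% per month.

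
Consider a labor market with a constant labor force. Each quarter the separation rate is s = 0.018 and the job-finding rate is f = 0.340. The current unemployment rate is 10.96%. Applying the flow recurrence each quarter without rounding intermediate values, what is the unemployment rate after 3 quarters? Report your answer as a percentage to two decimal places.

Unemployment rate after three quarters ≈ 6.60%.

With a fixed labor force, u_{t+1} = u_t + s·(1−u_t) − f·u_t = u_t·(1−s−f) + s.
Here 1−s−f = 0.642 and s = 0.018.
u_1 = 0.109600 × 0.642 + 0.018 = 0.088363.
u_2 = 0.088363 × 0.642 + 0.018 = 0.074729.
u_3 = 0.074729 × 0.642 + 0.018 = 0.065976.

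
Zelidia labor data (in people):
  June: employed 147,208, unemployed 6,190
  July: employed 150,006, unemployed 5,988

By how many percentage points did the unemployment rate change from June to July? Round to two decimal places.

June: labor force = 147,208 + 6,190 = 153,398; u = 6,190/153,398 = 4.04%.
July: labor force = 150,006 + 5,988 = 155,994; u = 5,988/155,994 = 3.84%.
Change = 3.84% − 4.04% = −0.20 pp.

The unemployment rate changed by −0.20 percentage points.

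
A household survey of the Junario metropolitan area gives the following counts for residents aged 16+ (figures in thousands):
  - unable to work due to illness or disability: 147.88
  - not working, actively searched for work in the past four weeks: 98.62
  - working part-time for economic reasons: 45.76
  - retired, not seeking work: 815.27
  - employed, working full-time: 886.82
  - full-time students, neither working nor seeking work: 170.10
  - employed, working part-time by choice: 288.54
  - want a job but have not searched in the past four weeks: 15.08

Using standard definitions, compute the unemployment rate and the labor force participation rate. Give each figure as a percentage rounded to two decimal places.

Unemployment rate ≈ 7.47%; labor force participation rate ≈ 53.47%.

Employed = 45.76 + 886.82 + 288.54 = 1,221.12 thousand (anyone who worked, including part-time for economic reasons, counts as employed).
Unemployed = 98.62 thousand.
Labor force = 1,221.12 + 98.62 = 1,319.74 thousand.
Not in labor force = 147.88 + 815.27 + 170.10 + 15.08 = 1,148.33 thousand (those not working and not actively searching are outside the labor force — including those who want a job but have given up searching).
Civilian working-age population = 1,319.74 + 1,148.33 = 2,468.07 thousand.
Unemployment rate = 98.62 / 1,319.74 = 7.47%.
Labor force participation rate = 1,319.74 / 2,468.07 = 53.47%.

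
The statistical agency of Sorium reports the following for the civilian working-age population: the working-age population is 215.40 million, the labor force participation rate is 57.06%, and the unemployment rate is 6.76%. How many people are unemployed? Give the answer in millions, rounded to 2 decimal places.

About 8.31 million are unemployed.

Labor force = 0.5706 × 215.40 = 122.91 million.
Unemployed = 0.0676 × 122.91 ≈ 8.31 million.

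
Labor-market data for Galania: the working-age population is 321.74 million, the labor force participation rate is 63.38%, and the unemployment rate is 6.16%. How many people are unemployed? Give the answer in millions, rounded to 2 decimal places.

Labor force = 0.6338 × 321.74 = 203.92 million.
Unemployed = 0.0616 × 203.92 ≈ 12.56 million.

About 12.56 million are unemployed.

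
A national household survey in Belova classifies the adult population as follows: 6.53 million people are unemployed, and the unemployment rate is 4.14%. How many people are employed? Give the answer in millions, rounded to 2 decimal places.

About 151.20 million are employed.

Labor force = U / u = 6.53 / 0.0414 ≈ 157.73 million.
Employed = labor force − unemployed = 157.73 − 6.53 = 151.20 million.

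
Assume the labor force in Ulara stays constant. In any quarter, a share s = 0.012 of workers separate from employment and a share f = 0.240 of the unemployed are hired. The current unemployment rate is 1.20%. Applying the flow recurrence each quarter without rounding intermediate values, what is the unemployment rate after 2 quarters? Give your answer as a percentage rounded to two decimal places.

Unemployment rate after two quarters ≈ 2.77%.

With a fixed labor force, u_{t+1} = u_t + s·(1−u_t) − f·u_t = u_t·(1−s−f) + s.
Here 1−s−f = 0.748 and s = 0.012.
u_1 = 0.012000 × 0.748 + 0.012 = 0.020976.
u_2 = 0.020976 × 0.748 + 0.012 = 0.027690.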